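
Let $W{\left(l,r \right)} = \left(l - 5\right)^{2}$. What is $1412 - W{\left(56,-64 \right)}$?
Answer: $-1189$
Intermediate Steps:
$W{\left(l,r \right)} = \left(-5 + l\right)^{2}$
$1412 - W{\left(56,-64 \right)} = 1412 - \left(-5 + 56\right)^{2} = 1412 - 51^{2} = 1412 - 2601 = -1189$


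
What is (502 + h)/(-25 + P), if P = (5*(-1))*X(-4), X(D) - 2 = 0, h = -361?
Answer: -141/35 ≈ -4.0286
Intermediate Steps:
X(D) = 2 (X(D) = 2 + 0 = 2)
P = -10 (P = (5*(-1))*2 = -5*2 = -10)
(502 + h)/(-25 + P) = (502 - 361)/(-25 - 10) = 141/(-35) = 141*(-1/35) = -141/35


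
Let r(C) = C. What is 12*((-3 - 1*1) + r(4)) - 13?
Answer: -13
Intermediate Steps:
12*((-3 - 1*1) + r(4)) - 13 = 12*((-3 - 1*1) + 4) - 13 = 12*((-3 - 1) + 4) - 13 = 12*(-4 + 4) - 13 = 12*0 - 13 = 0 - 13 = -13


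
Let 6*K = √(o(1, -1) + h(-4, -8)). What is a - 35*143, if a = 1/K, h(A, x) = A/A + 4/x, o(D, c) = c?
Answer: -5005 - 6*I*√2 ≈ -5005.0 - 8.4853*I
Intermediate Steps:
h(A, x) = 1 + 4/x
K = I*√2/12 (K = √(-1 + (4 - 8)/(-8))/6 = √(-1 - ⅛*(-4))/6 = √(-1 + ½)/6 = √(-½)/6 = (I*√2/2)/6 = I*√2/12 ≈ 0.11785*I)
a = -6*I*√2 (a = 1/(I*√2/12) = -6*I*√2 ≈ -8.4853*I)
a - 35*143 = -6*I*√2 - 35*143 = -6*I*√2 - 5005 = -5005 - 6*I*√2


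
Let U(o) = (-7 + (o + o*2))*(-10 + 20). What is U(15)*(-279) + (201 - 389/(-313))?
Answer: -33120958/313 ≈ -1.0582e+5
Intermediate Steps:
U(o) = -70 + 30*o (U(o) = (-7 + (o + 2*o))*10 = (-7 + 3*o)*10 = -70 + 30*o)
U(15)*(-279) + (201 - 389/(-313)) = (-70 + 30*15)*(-279) + (201 - 389/(-313)) = (-70 + 450)*(-279) + (201 - 389*(-1)/313) = 380*(-279) + (201 - 1*(-389/313)) = -106020 + (201 + 389/313) = -106020 + 63302/313 = -33120958/313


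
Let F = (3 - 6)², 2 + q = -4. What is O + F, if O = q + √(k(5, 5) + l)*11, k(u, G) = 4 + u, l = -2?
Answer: 3 + 11*√7 ≈ 32.103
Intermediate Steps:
q = -6 (q = -2 - 4 = -6)
F = 9 (F = (-3)² = 9)
O = -6 + 11*√7 (O = -6 + √((4 + 5) - 2)*11 = -6 + √(9 - 2)*11 = -6 + √7*11 = -6 + 11*√7 ≈ 23.103)
O + F = (-6 + 11*√7) + 9 = 3 + 11*√7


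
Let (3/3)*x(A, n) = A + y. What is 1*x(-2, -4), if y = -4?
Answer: -6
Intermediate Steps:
x(A, n) = -4 + A (x(A, n) = A - 4 = -4 + A)
1*x(-2, -4) = 1*(-4 - 2) = 1*(-6) = -6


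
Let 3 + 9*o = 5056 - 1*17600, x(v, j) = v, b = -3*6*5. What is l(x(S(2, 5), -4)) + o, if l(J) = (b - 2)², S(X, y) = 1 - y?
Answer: 63629/9 ≈ 7069.9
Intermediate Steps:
b = -90 (b = -18*5 = -90)
l(J) = 8464 (l(J) = (-90 - 2)² = (-92)² = 8464)
o = -12547/9 (o = -⅓ + (5056 - 1*17600)/9 = -⅓ + (5056 - 17600)/9 = -⅓ + (⅑)*(-12544) = -⅓ - 12544/9 = -12547/9 ≈ -1394.1)
l(x(S(2, 5), -4)) + o = 8464 - 12547/9 = 63629/9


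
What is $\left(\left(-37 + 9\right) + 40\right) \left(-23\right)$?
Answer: $-276$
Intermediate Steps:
$\left(\left(-37 + 9\right) + 40\right) \left(-23\right) = \left(-28 + 40\right) \left(-23\right) = 12 \left(-23\right) = -276$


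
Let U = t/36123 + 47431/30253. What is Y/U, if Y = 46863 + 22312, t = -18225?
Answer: 25198818102275/387329696 ≈ 65058.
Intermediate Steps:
U = 387329696/364276373 (U = -18225/36123 + 47431/30253 = -18225*1/36123 + 47431*(1/30253) = -6075/12041 + 47431/30253 = 387329696/364276373 ≈ 1.0633)
Y = 69175
Y/U = 69175/(387329696/364276373) = 69175*(364276373/387329696) = 25198818102275/387329696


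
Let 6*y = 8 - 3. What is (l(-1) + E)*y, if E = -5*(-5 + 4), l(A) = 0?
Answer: 25/6 ≈ 4.1667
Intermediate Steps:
y = 5/6 (y = (8 - 3)/6 = (1/6)*5 = 5/6 ≈ 0.83333)
E = 5 (E = -5*(-1) = 5)
(l(-1) + E)*y = (0 + 5)*(5/6) = 5*(5/6) = 25/6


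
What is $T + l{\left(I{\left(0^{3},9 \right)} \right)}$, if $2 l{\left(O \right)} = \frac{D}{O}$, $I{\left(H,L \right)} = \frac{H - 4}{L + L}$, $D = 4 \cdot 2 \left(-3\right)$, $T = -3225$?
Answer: $-3171$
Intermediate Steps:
$D = -24$ ($D = 8 \left(-3\right) = -24$)
$I{\left(H,L \right)} = \frac{-4 + H}{2 L}$
$l{\left(O \right)} = - \frac{12}{O}$ ($l{\left(O \right)} = \frac{\left(-24\right) \frac{1}{O}}{2} = - \frac{12}{O}$)
$T + l{\left(I{\left(0^{3},9 \right)} \right)} = -3225 - \frac{12}{\frac{1}{2} \cdot \frac{1}{9} \left(-4 + 0^{3}\right)} = -3225 - \frac{12}{\frac{1}{2} \cdot \frac{1}{9} \left(-4 + 0\right)} = -3225 - \frac{12}{\frac{1}{2} \cdot \frac{1}{9} \left(-4\right)} = -3225 - \frac{12}{- \frac{2}{9}} = -3225 - -54 = -3225 + 54 = -3171$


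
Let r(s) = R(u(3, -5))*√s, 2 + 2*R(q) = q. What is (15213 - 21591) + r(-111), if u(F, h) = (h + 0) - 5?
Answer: -6378 - 6*I*√111 ≈ -6378.0 - 63.214*I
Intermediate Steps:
u(F, h) = -5 + h (u(F, h) = h - 5 = -5 + h)
R(q) = -1 + q/2
r(s) = -6*√s (r(s) = (-1 + (-5 - 5)/2)*√s = (-1 + (½)*(-10))*√s = (-1 - 5)*√s = -6*√s)
(15213 - 21591) + r(-111) = (15213 - 21591) - 6*I*√111 = -6378 - 6*I*√111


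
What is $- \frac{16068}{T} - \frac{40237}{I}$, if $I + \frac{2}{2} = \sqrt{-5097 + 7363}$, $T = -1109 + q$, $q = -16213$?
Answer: $- \frac{110098549}{6539055} - \frac{40237 \sqrt{2266}}{2265} \approx -862.48$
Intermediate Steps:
$T = -17322$ ($T = -1109 - 16213 = -17322$)
$I = -1 + \sqrt{2266}$ ($I = -1 + \sqrt{-5097 + 7363} = -1 + \sqrt{2266} \approx 46.603$)
$- \frac{16068}{T} - \frac{40237}{I} = - \frac{16068}{-17322} - \frac{40237}{-1 + \sqrt{2266}} = \left(-16068\right) \left(- \frac{1}{17322}\right) - \frac{40237}{-1 + \sqrt{2266}} = \frac{2678}{2887} - \frac{40237}{-1 + \sqrt{2266}}$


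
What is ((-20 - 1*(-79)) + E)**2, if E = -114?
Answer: 3025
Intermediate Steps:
((-20 - 1*(-79)) + E)**2 = ((-20 - 1*(-79)) - 114)**2 = ((-20 + 79) - 114)**2 = (59 - 114)**2 = (-55)**2 = 3025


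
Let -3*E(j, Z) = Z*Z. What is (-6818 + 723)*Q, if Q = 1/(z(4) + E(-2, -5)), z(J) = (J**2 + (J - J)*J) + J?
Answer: -3657/7 ≈ -522.43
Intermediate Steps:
E(j, Z) = -Z**2/3 (E(j, Z) = -Z*Z/3 = -Z**2/3)
z(J) = J + J**2 (z(J) = (J**2 + 0*J) + J = (J**2 + 0) + J = J**2 + J = J + J**2)
Q = 3/35 (Q = 1/(4*(1 + 4) - 1/3*(-5)**2) = 1/(4*5 - 1/3*25) = 1/(20 - 25/3) = 1/(35/3) = 3/35 ≈ 0.085714)
(-6818 + 723)*Q = (-6818 + 723)*(3/35) = -6095*3/35 = -3657/7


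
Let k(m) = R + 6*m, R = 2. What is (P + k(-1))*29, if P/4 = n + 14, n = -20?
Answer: -812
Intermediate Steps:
k(m) = 2 + 6*m
P = -24 (P = 4*(-20 + 14) = 4*(-6) = -24)
(P + k(-1))*29 = (-24 + (2 + 6*(-1)))*29 = (-24 + (2 - 6))*29 = (-24 - 4)*29 = -28*29 = -812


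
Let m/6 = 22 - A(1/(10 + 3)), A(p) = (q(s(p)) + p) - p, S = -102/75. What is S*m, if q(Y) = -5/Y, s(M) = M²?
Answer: -176868/25 ≈ -7074.7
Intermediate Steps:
S = -34/25 (S = -102*1/75 = -34/25 ≈ -1.3600)
A(p) = -5/p² (A(p) = (-5/p² + p) - p = (p - 5/p²) - p = -5/p²)
m = 5202 (m = 6*(22 - (-5)/(1/(10 + 3))²) = 6*(22 - (-5)/(1/13)²) = 6*(22 - (-5)/13⁻²) = 6*(22 - (-5)*169) = 6*(22 - 1*(-845)) = 6*(22 + 845) = 6*867 = 5202)
S*m = -34/25*5202 = -176868/25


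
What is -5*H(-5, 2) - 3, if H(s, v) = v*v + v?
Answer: -33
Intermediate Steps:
H(s, v) = v + v**2 (H(s, v) = v**2 + v = v + v**2)
-5*H(-5, 2) - 3 = -10*(1 + 2) - 3 = -10*3 - 3 = -5*6 - 3 = -30 - 3 = -33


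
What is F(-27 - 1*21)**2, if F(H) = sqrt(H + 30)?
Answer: -18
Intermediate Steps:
F(H) = sqrt(30 + H)
F(-27 - 1*21)**2 = (sqrt(30 + (-27 - 1*21)))**2 = (sqrt(30 + (-27 - 21)))**2 = (sqrt(30 - 48))**2 = (sqrt(-18))**2 = (3*I*sqrt(2))**2 = -18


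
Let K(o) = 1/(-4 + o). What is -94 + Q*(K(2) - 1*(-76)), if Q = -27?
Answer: -4265/2 ≈ -2132.5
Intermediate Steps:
-94 + Q*(K(2) - 1*(-76)) = -94 - 27*(1/(-4 + 2) - 1*(-76)) = -94 - 27*(1/(-2) + 76) = -94 - 27*(-½ + 76) = -94 - 27*151/2 = -94 - 4077/2 = -4265/2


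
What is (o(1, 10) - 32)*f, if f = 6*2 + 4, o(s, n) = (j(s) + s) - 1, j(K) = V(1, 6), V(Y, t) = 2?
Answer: -480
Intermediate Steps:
j(K) = 2
o(s, n) = 1 + s (o(s, n) = (2 + s) - 1 = 1 + s)
f = 16 (f = 12 + 4 = 16)
(o(1, 10) - 32)*f = ((1 + 1) - 32)*16 = (2 - 32)*16 = -30*16 = -480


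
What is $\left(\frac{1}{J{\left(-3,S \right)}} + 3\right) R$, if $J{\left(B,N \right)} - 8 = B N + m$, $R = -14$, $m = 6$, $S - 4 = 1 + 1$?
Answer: $- \frac{77}{2} \approx -38.5$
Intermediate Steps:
$S = 6$ ($S = 4 + \left(1 + 1\right) = 4 + 2 = 6$)
$J{\left(B,N \right)} = 14 + B N$ ($J{\left(B,N \right)} = 8 + \left(B N + 6\right) = 8 + \left(6 + B N\right) = 14 + B N$)
$\left(\frac{1}{J{\left(-3,S \right)}} + 3\right) R = \left(\frac{1}{14 - 18} + 3\right) \left(-14\right) = \left(\frac{1}{-4} + 3\right) \left(-14\right) = \left(- \frac{1}{4} + 3\right) \left(-14\right) = \frac{11}{4} \left(-14\right) = - \frac{77}{2}$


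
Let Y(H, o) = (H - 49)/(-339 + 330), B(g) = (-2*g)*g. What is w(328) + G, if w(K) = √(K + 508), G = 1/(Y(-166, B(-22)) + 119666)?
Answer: 9/1077209 + 2*√209 ≈ 28.914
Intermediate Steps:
B(g) = -2*g²
Y(H, o) = 49/9 - H/9 (Y(H, o) = (-49 + H)/(-9) = (-49 + H)*(-⅑) = 49/9 - H/9)
G = 9/1077209 (G = 1/((49/9 - ⅑*(-166)) + 119666) = 1/((49/9 + 166/9) + 119666) = 1/(215/9 + 119666) = 1/(1077209/9) = 9/1077209 ≈ 8.3549e-6)
w(K) = √(508 + K)
w(328) + G = √(508 + 328) + 9/1077209 = √836 + 9/1077209 = 2*√209 + 9/1077209 = 9/1077209 + 2*√209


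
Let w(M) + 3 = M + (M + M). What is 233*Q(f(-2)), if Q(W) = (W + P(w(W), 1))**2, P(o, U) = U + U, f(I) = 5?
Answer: 11417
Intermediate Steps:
w(M) = -3 + 3*M (w(M) = -3 + (M + (M + M)) = -3 + (M + 2*M) = -3 + 3*M)
P(o, U) = 2*U
Q(W) = (2 + W)**2 (Q(W) = (W + 2*1)**2 = (W + 2)**2 = (2 + W)**2)
233*Q(f(-2)) = 233*(2 + 5)**2 = 233*7**2 = 233*49 = 11417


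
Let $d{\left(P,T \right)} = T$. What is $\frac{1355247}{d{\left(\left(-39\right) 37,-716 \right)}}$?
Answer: $- \frac{1355247}{716} \approx -1892.8$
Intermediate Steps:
$\frac{1355247}{d{\left(\left(-39\right) 37,-716 \right)}} = \frac{1355247}{-716} = 1355247 \left(- \frac{1}{716}\right) = - \frac{1355247}{716}$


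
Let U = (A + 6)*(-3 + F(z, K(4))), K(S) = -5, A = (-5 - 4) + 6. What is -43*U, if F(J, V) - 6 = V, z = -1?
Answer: 258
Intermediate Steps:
A = -3 (A = -9 + 6 = -3)
F(J, V) = 6 + V
U = -6 (U = (-3 + 6)*(-3 + (6 - 5)) = 3*(-3 + 1) = 3*(-2) = -6)
-43*U = -43*(-6) = 258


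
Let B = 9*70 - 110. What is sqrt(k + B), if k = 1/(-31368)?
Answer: sqrt(127913677278)/15684 ≈ 22.803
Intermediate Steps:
k = -1/31368 ≈ -3.1880e-5
B = 520 (B = 630 - 110 = 520)
sqrt(k + B) = sqrt(-1/31368 + 520) = sqrt(16311359/31368) = sqrt(127913677278)/15684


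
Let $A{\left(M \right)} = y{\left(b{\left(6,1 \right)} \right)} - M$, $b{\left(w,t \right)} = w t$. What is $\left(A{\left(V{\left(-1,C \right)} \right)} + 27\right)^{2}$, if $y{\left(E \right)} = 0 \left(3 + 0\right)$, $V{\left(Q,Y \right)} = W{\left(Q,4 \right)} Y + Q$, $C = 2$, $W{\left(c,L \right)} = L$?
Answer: $400$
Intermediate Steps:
$V{\left(Q,Y \right)} = Q + 4 Y$ ($V{\left(Q,Y \right)} = 4 Y + Q = Q + 4 Y$)
$b{\left(w,t \right)} = t w$
$y{\left(E \right)} = 0$ ($y{\left(E \right)} = 0 \cdot 3 = 0$)
$A{\left(M \right)} = - M$ ($A{\left(M \right)} = 0 - M = - M$)
$\left(A{\left(V{\left(-1,C \right)} \right)} + 27\right)^{2} = \left(- (-1 + 4 \cdot 2) + 27\right)^{2} = \left(- (-1 + 8) + 27\right)^{2} = \left(\left(-1\right) 7 + 27\right)^{2} = \left(-7 + 27\right)^{2} = 20^{2} = 400$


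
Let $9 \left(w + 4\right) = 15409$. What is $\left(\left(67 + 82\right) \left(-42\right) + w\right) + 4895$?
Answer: $\frac{3106}{9} \approx 345.11$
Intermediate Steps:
$w = \frac{15373}{9}$ ($w = -4 + \frac{1}{9} \cdot 15409 = -4 + \frac{15409}{9} = \frac{15373}{9} \approx 1708.1$)
$\left(\left(67 + 82\right) \left(-42\right) + w\right) + 4895 = \left(\left(67 + 82\right) \left(-42\right) + \frac{15373}{9}\right) + 4895 = \left(149 \left(-42\right) + \frac{15373}{9}\right) + 4895 = \left(-6258 + \frac{15373}{9}\right) + 4895 = - \frac{40949}{9} + 4895 = \frac{3106}{9}$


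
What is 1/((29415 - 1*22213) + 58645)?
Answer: 1/65847 ≈ 1.5187e-5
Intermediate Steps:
1/((29415 - 1*22213) + 58645) = 1/((29415 - 22213) + 58645) = 1/(7202 + 58645) = 1/65847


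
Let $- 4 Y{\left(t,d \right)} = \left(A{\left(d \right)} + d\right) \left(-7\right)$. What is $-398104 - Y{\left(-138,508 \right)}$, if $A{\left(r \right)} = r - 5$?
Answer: $- \frac{1599493}{4} \approx -3.9987 \cdot 10^{5}$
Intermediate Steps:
$A{\left(r \right)} = -5 + r$
$Y{\left(t,d \right)} = - \frac{35}{4} + \frac{7 d}{2}$ ($Y{\left(t,d \right)} = - \frac{\left(\left(-5 + d\right) + d\right) \left(-7\right)}{4} = - \frac{\left(-5 + 2 d\right) \left(-7\right)}{4} = - \frac{35 - 14 d}{4} = - \frac{35}{4} + \frac{7 d}{2}$)
$-398104 - Y{\left(-138,508 \right)} = -398104 - \left(- \frac{35}{4} + \frac{7}{2} \cdot 508\right) = -398104 - \left(- \frac{35}{4} + 1778\right) = -398104 - \frac{7077}{4} = - \frac{1599493}{4}$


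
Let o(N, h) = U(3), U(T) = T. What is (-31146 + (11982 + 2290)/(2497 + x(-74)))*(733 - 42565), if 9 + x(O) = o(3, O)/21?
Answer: 22688420919696/17417 ≈ 1.3027e+9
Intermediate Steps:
o(N, h) = 3
x(O) = -62/7 (x(O) = -9 + 3/21 = -9 + 3*(1/21) = -9 + ⅐ = -62/7)
(-31146 + (11982 + 2290)/(2497 + x(-74)))*(733 - 42565) = (-31146 + (11982 + 2290)/(2497 - 62/7))*(733 - 42565) = (-31146 + 14272/(17417/7))*(-41832) = (-31146 + 14272*(7/17417))*(-41832) = (-31146 + 99904/17417)*(-41832) = -542369978/17417*(-41832) = 22688420919696/17417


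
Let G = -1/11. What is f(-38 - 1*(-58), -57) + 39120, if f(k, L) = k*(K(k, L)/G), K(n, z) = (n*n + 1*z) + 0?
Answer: -36340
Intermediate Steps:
K(n, z) = z + n**2 (K(n, z) = (n**2 + z) + 0 = (z + n**2) + 0 = z + n**2)
G = -1/11 (G = -1*1/11 = -1/11 ≈ -0.090909)
f(k, L) = k*(-11*L - 11*k**2) (f(k, L) = k*((L + k**2)/(-1/11)) = k*((L + k**2)*(-11)) = k*(-11*L - 11*k**2))
f(-38 - 1*(-58), -57) + 39120 = -11*(-38 - 1*(-58))*(-57 + (-38 - 1*(-58))**2) + 39120 = -11*(-38 + 58)*(-57 + (-38 + 58)**2) + 39120 = -11*20*(-57 + 20**2) + 39120 = -11*20*(-57 + 400) + 39120 = -11*20*343 + 39120 = -75460 + 39120 = -36340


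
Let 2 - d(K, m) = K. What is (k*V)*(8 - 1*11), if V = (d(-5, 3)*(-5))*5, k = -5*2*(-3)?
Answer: 15750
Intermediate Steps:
k = 30 (k = -10*(-3) = 30)
d(K, m) = 2 - K
V = -175 (V = ((2 - 1*(-5))*(-5))*5 = ((2 + 5)*(-5))*5 = (7*(-5))*5 = -35*5 = -175)
(k*V)*(8 - 1*11) = (30*(-175))*(8 - 1*11) = -5250*(8 - 11) = -5250*(-3) = 15750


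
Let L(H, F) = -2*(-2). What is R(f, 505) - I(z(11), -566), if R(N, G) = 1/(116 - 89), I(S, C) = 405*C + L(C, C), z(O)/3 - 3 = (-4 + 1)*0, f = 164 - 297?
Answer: 6189103/27 ≈ 2.2923e+5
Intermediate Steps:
f = -133
L(H, F) = 4
z(O) = 9 (z(O) = 9 + 3*((-4 + 1)*0) = 9 + 3*(-3*0) = 9 + 3*0 = 9 + 0 = 9)
I(S, C) = 4 + 405*C (I(S, C) = 405*C + 4 = 4 + 405*C)
R(N, G) = 1/27
R(f, 505) - I(z(11), -566) = 1/27 - (4 + 405*(-566)) = 1/27 - (4 - 229230) = 1/27 - 1*(-229226) = 1/27 + 229226 = 6189103/27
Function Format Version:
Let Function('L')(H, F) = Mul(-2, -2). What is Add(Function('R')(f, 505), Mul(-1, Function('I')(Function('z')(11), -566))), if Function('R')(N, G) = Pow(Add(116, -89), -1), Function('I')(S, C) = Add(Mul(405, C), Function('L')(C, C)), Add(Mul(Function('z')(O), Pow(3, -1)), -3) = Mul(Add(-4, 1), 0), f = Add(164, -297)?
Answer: Rational(6189103, 27) ≈ 2.2923e+5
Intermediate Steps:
f = -133
Function('L')(H, F) = 4
Function('z')(O) = 9 (Function('z')(O) = Add(9, Mul(3, Mul(Add(-4, 1), 0))) = Add(9, Mul(3, Mul(-3, 0))) = Add(9, Mul(3, 0)) = Add(9, 0) = 9)
Function('I')(S, C) = Add(4, Mul(405, C)) (Function('I')(S, C) = Add(Mul(405, C), 4) = Add(4, Mul(405, C)))
Function('R')(N, G) = Rational(1, 27) (Function('R')(N, G) = Pow(27, -1) = Rational(1, 27))
Add(Function('R')(f, 505), Mul(-1, Function('I')(Function('z')(11), -566))) = Add(Rational(1, 27), Mul(-1, Add(4, Mul(405, -566)))) = Add(Rational(1, 27), Mul(-1, Add(4, -229230))) = Add(Rational(1, 27), Mul(-1, -229226)) = Add(Rational(1, 27), 229226) = Rational(6189103, 27)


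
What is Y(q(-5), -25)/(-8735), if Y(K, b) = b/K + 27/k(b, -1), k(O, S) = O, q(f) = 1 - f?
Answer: 787/1310250 ≈ 0.00060065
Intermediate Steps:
Y(K, b) = 27/b + b/K (Y(K, b) = b/K + 27/b = 27/b + b/K)
Y(q(-5), -25)/(-8735) = (27/(-25) - 25/(1 - 1*(-5)))/(-8735) = (27*(-1/25) - 25/(1 + 5))*(-1/8735) = (-27/25 - 25/6)*(-1/8735) = -787/150*(-1/8735) = 787/1310250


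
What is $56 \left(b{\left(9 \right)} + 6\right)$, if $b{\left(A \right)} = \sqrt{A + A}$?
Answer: $336 + 168 \sqrt{2} \approx 573.59$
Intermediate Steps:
$b{\left(A \right)} = \sqrt{2} \sqrt{A}$ ($b{\left(A \right)} = \sqrt{2 A} = \sqrt{2} \sqrt{A}$)
$56 \left(b{\left(9 \right)} + 6\right) = 56 \left(\sqrt{2} \sqrt{9} + 6\right) = 56 \left(\sqrt{2} \cdot 3 + 6\right) = 56 \left(3 \sqrt{2} + 6\right) = 56 \left(6 + 3 \sqrt{2}\right) = 336 + 168 \sqrt{2}$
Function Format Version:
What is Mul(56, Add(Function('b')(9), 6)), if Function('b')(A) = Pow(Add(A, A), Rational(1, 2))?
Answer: Add(336, Mul(168, Pow(2, Rational(1, 2)))) ≈ 573.59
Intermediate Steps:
Function('b')(A) = Mul(Pow(2, Rational(1, 2)), Pow(A, Rational(1, 2))) (Function('b')(A) = Pow(Mul(2, A), Rational(1, 2)) = Mul(Pow(2, Rational(1, 2)), Pow(A, Rational(1, 2))))
Mul(56, Add(Function('b')(9), 6)) = Mul(56, Add(Mul(Pow(2, Rational(1, 2)), Pow(9, Rational(1, 2))), 6)) = Mul(56, Add(Mul(Pow(2, Rational(1, 2)), 3), 6)) = Mul(56, Add(Mul(3, Pow(2, Rational(1, 2))), 6)) = Mul(56, Add(6, Mul(3, Pow(2, Rational(1, 2))))) = Add(336, Mul(168, Pow(2, Rational(1, 2))))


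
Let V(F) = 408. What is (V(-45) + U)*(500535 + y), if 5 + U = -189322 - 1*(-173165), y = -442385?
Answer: -916095100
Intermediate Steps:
U = -16162 (U = -5 + (-189322 - 1*(-173165)) = -5 + (-189322 + 173165) = -5 - 16157 = -16162)
(V(-45) + U)*(500535 + y) = (408 - 16162)*(500535 - 442385) = -15754*58150 = -916095100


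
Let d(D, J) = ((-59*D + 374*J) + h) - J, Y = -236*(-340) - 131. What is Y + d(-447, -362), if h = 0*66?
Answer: -28544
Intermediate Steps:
Y = 80109 (Y = 80240 - 131 = 80109)
h = 0
d(D, J) = -59*D + 373*J (d(D, J) = ((-59*D + 374*J) + 0) - J = (-59*D + 374*J) - J = -59*D + 373*J)
Y + d(-447, -362) = 80109 + (-59*(-447) + 373*(-362)) = 80109 + (26373 - 135026) = 80109 - 108653 = -28544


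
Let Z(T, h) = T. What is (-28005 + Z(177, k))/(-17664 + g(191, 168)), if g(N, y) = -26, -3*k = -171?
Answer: 13914/8845 ≈ 1.5731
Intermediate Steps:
k = 57 (k = -1/3*(-171) = 57)
(-28005 + Z(177, k))/(-17664 + g(191, 168)) = (-28005 + 177)/(-17664 - 26) = -27828/(-17690) = -27828*(-1/17690) = 13914/8845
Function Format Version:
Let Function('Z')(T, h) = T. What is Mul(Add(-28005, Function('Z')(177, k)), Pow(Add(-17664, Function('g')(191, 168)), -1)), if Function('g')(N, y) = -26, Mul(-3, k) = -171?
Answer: Rational(13914, 8845) ≈ 1.5731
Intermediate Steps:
k = 57 (k = Mul(Rational(-1, 3), -171) = 57)
Mul(Add(-28005, Function('Z')(177, k)), Pow(Add(-17664, Function('g')(191, 168)), -1)) = Mul(Add(-28005, 177), Pow(Add(-17664, -26), -1)) = Mul(-27828, Pow(-17690, -1)) = Mul(-27828, Rational(-1, 17690)) = Rational(13914, 8845)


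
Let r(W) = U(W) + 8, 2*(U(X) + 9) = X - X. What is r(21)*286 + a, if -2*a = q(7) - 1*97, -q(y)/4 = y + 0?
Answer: -447/2 ≈ -223.50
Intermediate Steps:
q(y) = -4*y (q(y) = -4*(y + 0) = -4*y)
a = 125/2 (a = -(-4*7 - 1*97)/2 = -(-28 - 97)/2 = -1/2*(-125) = 125/2 ≈ 62.500)
U(X) = -9 (U(X) = -9 + (X - X)/2 = -9 + (1/2)*0 = -9 + 0 = -9)
r(W) = -1 (r(W) = -9 + 8 = -1)
r(21)*286 + a = -1*286 + 125/2 = -286 + 125/2 = -447/2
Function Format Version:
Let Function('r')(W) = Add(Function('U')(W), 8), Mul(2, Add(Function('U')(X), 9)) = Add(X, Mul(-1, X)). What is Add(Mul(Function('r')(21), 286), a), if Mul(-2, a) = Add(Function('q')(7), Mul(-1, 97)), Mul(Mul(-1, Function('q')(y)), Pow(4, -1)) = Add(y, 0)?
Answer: Rational(-447, 2) ≈ -223.50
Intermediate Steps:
Function('q')(y) = Mul(-4, y) (Function('q')(y) = Mul(-4, Add(y, 0)) = Mul(-4, y))
a = Rational(125, 2) (a = Mul(Rational(-1, 2), Add(Mul(-4, 7), Mul(-1, 97))) = Mul(Rational(-1, 2), Add(-28, -97)) = Mul(Rational(-1, 2), -125) = Rational(125, 2) ≈ 62.500)
Function('U')(X) = -9 (Function('U')(X) = Add(-9, Mul(Rational(1, 2), Add(X, Mul(-1, X)))) = Add(-9, Mul(Rational(1, 2), 0)) = Add(-9, 0) = -9)
Function('r')(W) = -1 (Function('r')(W) = Add(-9, 8) = -1)
Add(Mul(Function('r')(21), 286), a) = Add(Mul(-1, 286), Rational(125, 2)) = Add(-286, Rational(125, 2)) = Rational(-447, 2)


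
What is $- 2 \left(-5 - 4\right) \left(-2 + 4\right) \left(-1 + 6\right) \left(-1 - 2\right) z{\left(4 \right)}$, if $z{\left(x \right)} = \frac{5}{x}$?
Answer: $-675$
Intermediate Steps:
$- 2 \left(-5 - 4\right) \left(-2 + 4\right) \left(-1 + 6\right) \left(-1 - 2\right) z{\left(4 \right)} = - 2 \left(-5 - 4\right) \left(-2 + 4\right) \left(-1 + 6\right) \left(-1 - 2\right) \frac{5}{4} = \left(-2\right) \left(-9\right) 2 \cdot 5 \left(-3\right) 5 \cdot \frac{1}{4} = 18 \cdot 2 \left(-15\right) \frac{5}{4} = 18 \left(\left(-30\right) \frac{5}{4}\right) = 18 \left(- \frac{75}{2}\right) = -675$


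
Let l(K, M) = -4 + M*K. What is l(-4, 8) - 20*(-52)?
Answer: 1004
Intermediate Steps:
l(K, M) = -4 + K*M
l(-4, 8) - 20*(-52) = (-4 - 4*8) - 20*(-52) = (-4 - 32) + 1040 = -36 + 1040 = 1004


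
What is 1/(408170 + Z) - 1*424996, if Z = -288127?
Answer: -51017794827/120043 ≈ -4.2500e+5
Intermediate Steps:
1/(408170 + Z) - 1*424996 = 1/(408170 - 288127) - 1*424996 = 1/120043 - 424996 = -51017794827/120043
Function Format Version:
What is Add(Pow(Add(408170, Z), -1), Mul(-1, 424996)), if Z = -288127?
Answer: Rational(-51017794827, 120043) ≈ -4.2500e+5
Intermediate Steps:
Add(Pow(Add(408170, Z), -1), Mul(-1, 424996)) = Add(Pow(Add(408170, -288127), -1), Mul(-1, 424996)) = Add(Pow(120043, -1), -424996) = Add(Rational(1, 120043), -424996) = Rational(-51017794827, 120043)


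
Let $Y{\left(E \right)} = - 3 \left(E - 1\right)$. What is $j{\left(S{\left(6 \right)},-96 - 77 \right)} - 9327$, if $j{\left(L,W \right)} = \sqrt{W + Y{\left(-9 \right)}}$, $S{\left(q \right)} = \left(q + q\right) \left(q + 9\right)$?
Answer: $-9327 + i \sqrt{143} \approx -9327.0 + 11.958 i$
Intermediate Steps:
$Y{\left(E \right)} = 3 - 3 E$ ($Y{\left(E \right)} = - 3 \left(-1 + E\right) = 3 - 3 E$)
$S{\left(q \right)} = 2 q \left(9 + q\right)$
$j{\left(L,W \right)} = \sqrt{30 + W}$ ($j{\left(L,W \right)} = \sqrt{W + \left(3 - -27\right)} = \sqrt{W + \left(3 + 27\right)} = \sqrt{W + 30} = \sqrt{30 + W}$)
$j{\left(S{\left(6 \right)},-96 - 77 \right)} - 9327 = \sqrt{30 - 173} - 9327 = \sqrt{-143} - 9327 = i \sqrt{143} - 9327 = -9327 + i \sqrt{143}$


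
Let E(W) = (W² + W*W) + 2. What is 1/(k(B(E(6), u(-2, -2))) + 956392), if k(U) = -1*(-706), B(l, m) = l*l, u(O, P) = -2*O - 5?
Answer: 1/957098 ≈ 1.0448e-6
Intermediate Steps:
E(W) = 2 + 2*W² (E(W) = (W² + W²) + 2 = 2*W² + 2 = 2 + 2*W²)
u(O, P) = -5 - 2*O
B(l, m) = l²
k(U) = 706
1/(k(B(E(6), u(-2, -2))) + 956392) = 1/(706 + 956392) = 1/957098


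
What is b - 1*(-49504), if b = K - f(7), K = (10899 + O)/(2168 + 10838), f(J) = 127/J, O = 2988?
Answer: 643626945/13006 ≈ 49487.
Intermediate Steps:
K = 13887/13006 (K = (10899 + 2988)/(2168 + 10838) = 13887/13006 ≈ 1.0677)
b = -222079/13006 (b = 13887/13006 - 127/7 = -222079/13006 ≈ -17.075)
b - 1*(-49504) = -222079/13006 - 1*(-49504) = -222079/13006 + 49504 = 643626945/13006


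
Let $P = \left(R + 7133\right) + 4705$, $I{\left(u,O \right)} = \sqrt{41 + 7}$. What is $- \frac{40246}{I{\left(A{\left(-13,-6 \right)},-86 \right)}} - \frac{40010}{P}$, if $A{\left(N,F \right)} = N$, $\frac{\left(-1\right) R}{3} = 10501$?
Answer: $\frac{8002}{3933} - \frac{20123 \sqrt{3}}{6} \approx -5807.0$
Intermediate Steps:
$R = -31503$ ($R = \left(-3\right) 10501 = -31503$)
$I{\left(u,O \right)} = 4 \sqrt{3}$ ($I{\left(u,O \right)} = \sqrt{48} = 4 \sqrt{3}$)
$P = -19665$ ($P = \left(-31503 + 7133\right) + 4705 = -24370 + 4705 = -19665$)
$- \frac{40246}{I{\left(A{\left(-13,-6 \right)},-86 \right)}} - \frac{40010}{P} = - \frac{40246}{4 \sqrt{3}} - \frac{40010}{-19665} = - 40246 \frac{\sqrt{3}}{12} - - \frac{8002}{3933} = - \frac{20123 \sqrt{3}}{6} + \frac{8002}{3933} = \frac{8002}{3933} - \frac{20123 \sqrt{3}}{6}$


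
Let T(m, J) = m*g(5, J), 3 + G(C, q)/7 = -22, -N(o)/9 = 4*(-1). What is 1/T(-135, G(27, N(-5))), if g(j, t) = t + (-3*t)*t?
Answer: 1/12426750 ≈ 8.0472e-8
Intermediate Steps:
g(j, t) = t - 3*t**2
N(o) = 36 (N(o) = -36*(-1) = -9*(-4) = 36)
G(C, q) = -175 (G(C, q) = -21 + 7*(-22) = -21 - 154 = -175)
T(m, J) = J*m*(1 - 3*J) (T(m, J) = m*(J*(1 - 3*J)) = J*m*(1 - 3*J))
1/T(-135, G(27, N(-5))) = 1/(-175*(-135)*(1 - 3*(-175))) = 1/(-175*(-135)*(1 + 525)) = 1/(-175*(-135)*526) = 1/12426750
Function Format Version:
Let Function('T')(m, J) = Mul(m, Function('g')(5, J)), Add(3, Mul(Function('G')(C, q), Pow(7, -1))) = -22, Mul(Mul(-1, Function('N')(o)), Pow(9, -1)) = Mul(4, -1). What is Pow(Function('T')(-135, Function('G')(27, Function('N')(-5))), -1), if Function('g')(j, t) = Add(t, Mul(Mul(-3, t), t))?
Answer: Rational(1, 12426750) ≈ 8.0472e-8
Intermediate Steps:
Function('g')(j, t) = Add(t, Mul(-3, Pow(t, 2)))
Function('N')(o) = 36 (Function('N')(o) = Mul(-9, Mul(4, -1)) = Mul(-9, -4) = 36)
Function('G')(C, q) = -175 (Function('G')(C, q) = Add(-21, Mul(7, -22)) = Add(-21, -154) = -175)
Function('T')(m, J) = Mul(J, m, Add(1, Mul(-3, J))) (Function('T')(m, J) = Mul(m, Mul(J, Add(1, Mul(-3, J)))) = Mul(J, m, Add(1, Mul(-3, J))))
Pow(Function('T')(-135, Function('G')(27, Function('N')(-5))), -1) = Pow(Mul(-175, -135, Add(1, Mul(-3, -175))), -1) = Pow(Mul(-175, -135, Add(1, 525)), -1) = Pow(Mul(-175, -135, 526), -1) = Pow(12426750, -1) = Rational(1, 12426750)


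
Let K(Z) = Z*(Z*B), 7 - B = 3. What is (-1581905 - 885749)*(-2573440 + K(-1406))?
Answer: -13162229541216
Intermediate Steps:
B = 4 (B = 7 - 1*3 = 7 - 3 = 4)
K(Z) = 4*Z² (K(Z) = Z*(Z*4) = Z*(4*Z) = 4*Z²)
(-1581905 - 885749)*(-2573440 + K(-1406)) = (-1581905 - 885749)*(-2573440 + 4*(-1406)²) = -2467654*(-2573440 + 4*1976836) = -2467654*(-2573440 + 7907344) = -2467654*5333904 = -13162229541216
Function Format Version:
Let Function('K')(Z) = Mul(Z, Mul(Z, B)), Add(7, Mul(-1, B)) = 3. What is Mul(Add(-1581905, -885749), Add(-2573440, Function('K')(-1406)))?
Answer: -13162229541216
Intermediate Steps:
B = 4 (B = Add(7, Mul(-1, 3)) = Add(7, -3) = 4)
Function('K')(Z) = Mul(4, Pow(Z, 2)) (Function('K')(Z) = Mul(Z, Mul(Z, 4)) = Mul(Z, Mul(4, Z)) = Mul(4, Pow(Z, 2)))
Mul(Add(-1581905, -885749), Add(-2573440, Function('K')(-1406))) = Mul(Add(-1581905, -885749), Add(-2573440, Mul(4, Pow(-1406, 2)))) = Mul(-2467654, Add(-2573440, Mul(4, 1976836))) = Mul(-2467654, Add(-2573440, 7907344)) = Mul(-2467654, 5333904) = -13162229541216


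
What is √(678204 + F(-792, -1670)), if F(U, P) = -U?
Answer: 6*√18861 ≈ 824.01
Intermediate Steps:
√(678204 + F(-792, -1670)) = √(678204 - 1*(-792)) = √(678204 + 792) = √678996 = 6*√18861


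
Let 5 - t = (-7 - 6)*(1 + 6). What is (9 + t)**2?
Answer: 11025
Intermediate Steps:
t = 96 (t = 5 - (-7 - 6)*(1 + 6) = 5 - (-13)*7 = 5 - 1*(-91) = 5 + 91 = 96)
(9 + t)**2 = (9 + 96)**2 = 105**2 = 11025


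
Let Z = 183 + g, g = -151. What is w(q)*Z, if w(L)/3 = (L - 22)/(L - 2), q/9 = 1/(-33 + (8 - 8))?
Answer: 4704/5 ≈ 940.80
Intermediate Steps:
q = -3/11 (q = 9/(-33 + (8 - 8)) = 9/(-33 + 0) = 9/(-33) = 9*(-1/33) = -3/11 ≈ -0.27273)
w(L) = 3*(-22 + L)/(-2 + L) (w(L) = 3*((L - 22)/(L - 2)) = 3*((-22 + L)/(-2 + L)) = 3*(-22 + L)/(-2 + L))
Z = 32 (Z = 183 - 151 = 32)
w(q)*Z = (3*(-22 - 3/11)/(-2 - 3/11))*32 = (3*(-245/11)/(-25/11))*32 = (3*(-11/25)*(-245/11))*32 = (147/5)*32 = 4704/5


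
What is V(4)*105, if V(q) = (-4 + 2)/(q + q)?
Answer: -105/4 ≈ -26.250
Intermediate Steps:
V(q) = -1/q (V(q) = -2*1/(2*q) = -1/q)
V(4)*105 = -1/4*105 = -1*¼*105 = -¼*105 = -105/4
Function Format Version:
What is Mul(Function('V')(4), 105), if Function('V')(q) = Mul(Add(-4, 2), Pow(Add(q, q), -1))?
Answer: Rational(-105, 4) ≈ -26.250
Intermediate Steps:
Function('V')(q) = Mul(-1, Pow(q, -1)) (Function('V')(q) = Mul(-2, Pow(Mul(2, q), -1)) = Mul(-2, Mul(Rational(1, 2), Pow(q, -1))) = Mul(-1, Pow(q, -1)))
Mul(Function('V')(4), 105) = Mul(Mul(-1, Pow(4, -1)), 105) = Mul(Mul(-1, Rational(1, 4)), 105) = Mul(Rational(-1, 4), 105) = Rational(-105, 4)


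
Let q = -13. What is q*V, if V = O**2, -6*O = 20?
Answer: -1300/9 ≈ -144.44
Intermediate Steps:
O = -10/3 (O = -1/6*20 = -10/3 ≈ -3.3333)
V = 100/9 (V = (-10/3)**2 = 100/9 ≈ 11.111)
q*V = -13*100/9 = -1300/9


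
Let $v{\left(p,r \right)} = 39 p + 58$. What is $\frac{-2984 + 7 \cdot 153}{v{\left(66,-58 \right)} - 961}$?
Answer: $- \frac{1913}{1671} \approx -1.1448$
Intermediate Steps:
$v{\left(p,r \right)} = 58 + 39 p$
$\frac{-2984 + 7 \cdot 153}{v{\left(66,-58 \right)} - 961} = \frac{-2984 + 7 \cdot 153}{\left(58 + 39 \cdot 66\right) - 961} = \frac{-2984 + 1071}{\left(58 + 2574\right) - 961} = - \frac{1913}{2632 - 961} = - \frac{1913}{1671}$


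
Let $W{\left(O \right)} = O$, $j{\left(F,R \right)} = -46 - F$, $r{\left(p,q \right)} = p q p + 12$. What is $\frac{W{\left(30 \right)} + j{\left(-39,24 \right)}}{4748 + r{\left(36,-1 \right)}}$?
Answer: $\frac{23}{3464} \approx 0.0066397$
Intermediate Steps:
$r{\left(p,q \right)} = 12 + q p^{2}$ ($r{\left(p,q \right)} = q p^{2} + 12 = 12 + q p^{2}$)
$\frac{W{\left(30 \right)} + j{\left(-39,24 \right)}}{4748 + r{\left(36,-1 \right)}} = \frac{30 - 7}{4748 + \left(12 - 36^{2}\right)} = \frac{30 + \left(-46 + 39\right)}{4748 + \left(12 - 1296\right)} = \frac{30 - 7}{4748 + \left(12 - 1296\right)} = \frac{23}{4748 - 1284} = \frac{23}{3464}$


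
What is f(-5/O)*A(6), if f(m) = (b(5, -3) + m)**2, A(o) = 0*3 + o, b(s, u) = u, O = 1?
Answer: 384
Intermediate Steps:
A(o) = o (A(o) = 0 + o = o)
f(m) = (-3 + m)**2
f(-5/O)*A(6) = (-3 - 5/1)**2*6 = (-3 - 5*1)**2*6 = (-3 - 5)**2*6 = (-8)**2*6 = 64*6 = 384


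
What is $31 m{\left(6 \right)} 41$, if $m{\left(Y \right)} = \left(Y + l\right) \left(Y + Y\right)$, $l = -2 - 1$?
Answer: $45756$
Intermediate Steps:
$l = -3$
$m{\left(Y \right)} = 2 Y \left(-3 + Y\right)$ ($m{\left(Y \right)} = \left(Y - 3\right) \left(Y + Y\right) = \left(-3 + Y\right) 2 Y = 2 Y \left(-3 + Y\right)$)
$31 m{\left(6 \right)} 41 = 31 \cdot 2 \cdot 6 \left(-3 + 6\right) 41 = 31 \cdot 2 \cdot 6 \cdot 3 \cdot 41 = 31 \cdot 36 \cdot 41 = 1116 \cdot 41 = 45756$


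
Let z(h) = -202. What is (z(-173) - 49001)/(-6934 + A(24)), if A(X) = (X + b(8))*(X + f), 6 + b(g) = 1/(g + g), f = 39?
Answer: 787248/92737 ≈ 8.4890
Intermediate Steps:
b(g) = -6 + 1/(2*g) (b(g) = -6 + 1/(g + g) = -6 + 1/(2*g))
A(X) = (39 + X)*(-95/16 + X) (A(X) = (X + (-6 + (½)/8))*(X + 39) = (X + (-6 + (½)*(⅛)))*(39 + X) = (X + (-6 + 1/16))*(39 + X) = (X - 95/16)*(39 + X) = (-95/16 + X)*(39 + X) = (39 + X)*(-95/16 + X))
(z(-173) - 49001)/(-6934 + A(24)) = (-202 - 49001)/(-6934 + (-3705/16 + 24² + (529/16)*24)) = -49203/(-6934 + (-3705/16 + 576 + 1587/2)) = -49203/(-6934 + 18207/16) = -49203/(-92737/16) = -49203*(-16/92737) = 787248/92737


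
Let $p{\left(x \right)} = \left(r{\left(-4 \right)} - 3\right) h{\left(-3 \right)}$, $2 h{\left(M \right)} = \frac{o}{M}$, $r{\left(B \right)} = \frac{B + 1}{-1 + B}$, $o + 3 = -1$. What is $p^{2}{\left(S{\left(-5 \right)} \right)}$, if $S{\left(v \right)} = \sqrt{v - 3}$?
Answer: $\frac{64}{25} \approx 2.56$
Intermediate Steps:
$o = -4$ ($o = -3 - 1 = -4$)
$r{\left(B \right)} = \frac{1 + B}{-1 + B}$
$S{\left(v \right)} = \sqrt{-3 + v}$
$h{\left(M \right)} = - \frac{2}{M}$ ($h{\left(M \right)} = \frac{\left(-4\right) \frac{1}{M}}{2} = - \frac{2}{M}$)
$p{\left(x \right)} = - \frac{8}{5}$ ($p{\left(x \right)} = \left(\frac{1 - 4}{-1 - 4} - 3\right) \left(- \frac{2}{-3}\right) = \left(\frac{1}{-5} \left(-3\right) - 3\right) \left(\left(-2\right) \left(- \frac{1}{3}\right)\right) = \left(\left(- \frac{1}{5}\right) \left(-3\right) - 3\right) \frac{2}{3} = \left(\frac{3}{5} - 3\right) \frac{2}{3} = \left(- \frac{12}{5}\right) \frac{2}{3} = - \frac{8}{5}$)
$p^{2}{\left(S{\left(-5 \right)} \right)} = \left(- \frac{8}{5}\right)^{2} = \frac{64}{25}$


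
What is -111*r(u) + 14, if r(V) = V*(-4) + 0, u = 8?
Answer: 3566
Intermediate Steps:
r(V) = -4*V (r(V) = -4*V + 0 = -4*V)
-111*r(u) + 14 = -(-444)*8 + 14 = -111*(-32) + 14 = 3552 + 14 = 3566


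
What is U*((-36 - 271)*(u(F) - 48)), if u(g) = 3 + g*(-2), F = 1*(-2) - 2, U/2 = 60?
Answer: 1363080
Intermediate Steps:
U = 120 (U = 2*60 = 120)
F = -4 (F = -2 - 2 = -4)
u(g) = 3 - 2*g
U*((-36 - 271)*(u(F) - 48)) = 120*((-36 - 271)*((3 - 2*(-4)) - 48)) = 120*(-307*((3 + 8) - 48)) = 120*(-307*(11 - 48)) = 120*(-307*(-37)) = 120*11359 = 1363080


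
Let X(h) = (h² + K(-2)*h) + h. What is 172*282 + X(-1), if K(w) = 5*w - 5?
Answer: 48519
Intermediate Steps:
K(w) = -5 + 5*w
X(h) = h² - 14*h (X(h) = (h² + (-5 + 5*(-2))*h) + h = (h² + (-5 - 10)*h) + h = (h² - 15*h) + h = h² - 14*h)
172*282 + X(-1) = 172*282 - (-14 - 1) = 48504 - 1*(-15) = 48504 + 15 = 48519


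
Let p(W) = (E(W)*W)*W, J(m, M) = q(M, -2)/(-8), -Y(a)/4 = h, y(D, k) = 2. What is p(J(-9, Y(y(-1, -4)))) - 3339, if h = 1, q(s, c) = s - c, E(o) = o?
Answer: -213695/64 ≈ -3339.0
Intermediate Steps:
Y(a) = -4 (Y(a) = -4*1 = -4)
J(m, M) = -¼ - M/8 (J(m, M) = (M - 1*(-2))/(-8) = (M + 2)*(-⅛) = (2 + M)*(-⅛) = -¼ - M/8)
p(W) = W³ (p(W) = (W*W)*W = W²*W = W³)
p(J(-9, Y(y(-1, -4)))) - 3339 = (-¼ - ⅛*(-4))³ - 3339 = (-¼ + ½)³ - 3339 = (¼)³ - 3339 = 1/64 - 3339 = -213695/64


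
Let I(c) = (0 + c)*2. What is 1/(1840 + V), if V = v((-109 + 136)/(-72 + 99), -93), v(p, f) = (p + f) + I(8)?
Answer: 1/1764 ≈ 0.00056689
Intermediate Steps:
I(c) = 2*c (I(c) = c*2 = 2*c)
v(p, f) = 16 + f + p (v(p, f) = (p + f) + 2*8 = (f + p) + 16 = 16 + f + p)
V = -76 (V = 16 - 93 + (-109 + 136)/(-72 + 99) = 16 - 93 + 27/27 = 16 - 93 + 27*(1/27) = 16 - 93 + 1 = -76)
1/(1840 + V) = 1/(1840 - 76) = 1/1764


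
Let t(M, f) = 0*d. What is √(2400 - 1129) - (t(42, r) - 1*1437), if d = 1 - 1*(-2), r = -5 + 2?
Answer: 1437 + √1271 ≈ 1472.7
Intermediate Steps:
r = -3
d = 3 (d = 1 + 2 = 3)
t(M, f) = 0 (t(M, f) = 0*3 = 0)
√(2400 - 1129) - (t(42, r) - 1*1437) = √(2400 - 1129) - (0 - 1*1437) = √1271 - (0 - 1437) = √1271 - 1*(-1437) = √1271 + 1437 = 1437 + √1271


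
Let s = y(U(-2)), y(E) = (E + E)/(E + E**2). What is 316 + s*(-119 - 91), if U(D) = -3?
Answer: 526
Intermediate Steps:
y(E) = 2*E/(E + E**2) (y(E) = (2*E)/(E + E**2) = 2*E/(E + E**2))
s = -1 (s = 2/(1 - 3) = 2/(-2) = 2*(-1/2) = -1)
316 + s*(-119 - 91) = 316 - (-119 - 91) = 316 - 1*(-210) = 316 + 210 = 526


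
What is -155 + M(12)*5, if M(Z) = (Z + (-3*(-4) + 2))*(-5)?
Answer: -805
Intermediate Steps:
M(Z) = -70 - 5*Z (M(Z) = (Z + (12 + 2))*(-5) = (Z + 14)*(-5) = (14 + Z)*(-5) = -70 - 5*Z)
-155 + M(12)*5 = -155 + (-70 - 5*12)*5 = -155 + (-70 - 60)*5 = -155 - 130*5 = -155 - 650 = -805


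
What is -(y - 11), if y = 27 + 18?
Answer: -34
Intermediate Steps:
y = 45
-(y - 11) = -(45 - 11) = -1*34 = -34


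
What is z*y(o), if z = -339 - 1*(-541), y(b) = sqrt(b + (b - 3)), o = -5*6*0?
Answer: 202*I*sqrt(3) ≈ 349.87*I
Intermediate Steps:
o = 0 (o = -30*0 = 0)
y(b) = sqrt(-3 + 2*b) (y(b) = sqrt(b + (-3 + b)) = sqrt(-3 + 2*b))
z = 202 (z = -339 + 541 = 202)
z*y(o) = 202*sqrt(-3 + 2*0) = 202*sqrt(-3 + 0) = 202*sqrt(-3) = 202*(I*sqrt(3)) = 202*I*sqrt(3)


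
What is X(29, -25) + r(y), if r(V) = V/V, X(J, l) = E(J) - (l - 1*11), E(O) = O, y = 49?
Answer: 66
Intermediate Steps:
X(J, l) = 11 + J - l (X(J, l) = J - (l - 1*11) = J - (l - 11) = J - (-11 + l) = J + (11 - l) = 11 + J - l)
r(V) = 1
X(29, -25) + r(y) = (11 + 29 - 1*(-25)) + 1 = (11 + 29 + 25) + 1 = 65 + 1 = 66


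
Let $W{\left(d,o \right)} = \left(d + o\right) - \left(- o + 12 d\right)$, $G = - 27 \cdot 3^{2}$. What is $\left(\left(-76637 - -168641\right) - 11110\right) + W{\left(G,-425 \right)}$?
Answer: $82717$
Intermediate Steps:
$G = -243$ ($G = \left(-27\right) 9 = -243$)
$W{\left(d,o \right)} = - 11 d + 2 o$ ($W{\left(d,o \right)} = \left(d + o\right) - \left(- o + 12 d\right) = - 11 d + 2 o$)
$\left(\left(-76637 - -168641\right) - 11110\right) + W{\left(G,-425 \right)} = \left(\left(-76637 - -168641\right) - 11110\right) + \left(\left(-11\right) \left(-243\right) + 2 \left(-425\right)\right) = \left(\left(-76637 + 168641\right) - 11110\right) + \left(2673 - 850\right) = \left(92004 - 11110\right) + 1823 = 80894 + 1823 = 82717$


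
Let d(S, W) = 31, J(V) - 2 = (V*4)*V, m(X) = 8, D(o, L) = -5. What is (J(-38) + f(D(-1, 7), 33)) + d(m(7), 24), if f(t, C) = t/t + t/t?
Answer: 5811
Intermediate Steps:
f(t, C) = 2 (f(t, C) = 1 + 1 = 2)
J(V) = 2 + 4*V² (J(V) = 2 + (V*4)*V = 2 + (4*V)*V = 2 + 4*V²)
(J(-38) + f(D(-1, 7), 33)) + d(m(7), 24) = ((2 + 4*(-38)²) + 2) + 31 = ((2 + 4*1444) + 2) + 31 = ((2 + 5776) + 2) + 31 = (5778 + 2) + 31 = 5780 + 31 = 5811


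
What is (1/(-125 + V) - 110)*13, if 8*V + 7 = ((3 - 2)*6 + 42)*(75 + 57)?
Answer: -7620366/5329 ≈ -1430.0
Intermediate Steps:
V = 6329/8 (V = -7/8 + (((3 - 2)*6 + 42)*(75 + 57))/8 = -7/8 + ((1*6 + 42)*132)/8 = -7/8 + ((6 + 42)*132)/8 = -7/8 + (48*132)/8 = -7/8 + (1/8)*6336 = -7/8 + 792 = 6329/8 ≈ 791.13)
(1/(-125 + V) - 110)*13 = (1/(-125 + 6329/8) - 110)*13 = (1/(5329/8) - 110)*13 = (8/5329 - 110)*13 = -586182/5329*13 = -7620366/5329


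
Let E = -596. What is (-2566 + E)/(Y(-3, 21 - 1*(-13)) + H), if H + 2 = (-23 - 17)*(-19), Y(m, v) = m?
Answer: -3162/755 ≈ -4.1881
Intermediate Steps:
H = 758 (H = -2 + (-23 - 17)*(-19) = -2 - 40*(-19) = -2 + 760 = 758)
(-2566 + E)/(Y(-3, 21 - 1*(-13)) + H) = (-2566 - 596)/(-3 + 758) = -3162/755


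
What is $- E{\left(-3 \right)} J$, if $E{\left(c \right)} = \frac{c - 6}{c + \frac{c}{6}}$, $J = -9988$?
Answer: $\frac{179784}{7} \approx 25683.0$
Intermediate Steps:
$E{\left(c \right)} = \frac{6 \left(-6 + c\right)}{7 c}$ ($E{\left(c \right)} = \frac{-6 + c}{c + c \frac{1}{6}} = \frac{-6 + c}{c + \frac{c}{6}} = \frac{-6 + c}{\frac{7}{6} c} = \left(-6 + c\right) \frac{6}{7 c} = \frac{6 \left(-6 + c\right)}{7 c}$)
$- E{\left(-3 \right)} J = - \frac{6 \left(-6 - 3\right)}{7 \left(-3\right)} \left(-9988\right) = - \frac{6}{7} \left(- \frac{1}{3}\right) \left(-9\right) \left(-9988\right) = - \frac{18 \left(-9988\right)}{7} = \left(-1\right) \left(- \frac{179784}{7}\right) = \frac{179784}{7}$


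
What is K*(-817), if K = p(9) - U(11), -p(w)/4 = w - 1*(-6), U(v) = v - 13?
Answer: 47386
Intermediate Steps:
U(v) = -13 + v
p(w) = -24 - 4*w (p(w) = -4*(w - 1*(-6)) = -4*(w + 6) = -4*(6 + w) = -24 - 4*w)
K = -58 (K = (-24 - 4*9) - (-13 + 11) = (-24 - 36) - 1*(-2) = -60 + 2 = -58)
K*(-817) = -58*(-817) = 47386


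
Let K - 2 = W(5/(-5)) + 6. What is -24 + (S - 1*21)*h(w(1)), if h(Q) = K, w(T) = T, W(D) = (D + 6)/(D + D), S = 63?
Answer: 207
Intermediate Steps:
W(D) = (6 + D)/(2*D) (W(D) = (6 + D)/((2*D)) = (6 + D)*(1/(2*D)) = (6 + D)/(2*D))
K = 11/2 (K = 2 + ((6 + 5/(-5))/(2*((5/(-5)))) + 6) = 2 + ((6 + 5*(-⅕))/(2*((5*(-⅕)))) + 6) = 2 + ((½)*(6 - 1)/(-1) + 6) = 2 + ((½)*(-1)*5 + 6) = 2 + (-5/2 + 6) = 2 + 7/2 = 11/2 ≈ 5.5000)
h(Q) = 11/2
-24 + (S - 1*21)*h(w(1)) = -24 + (63 - 1*21)*(11/2) = -24 + (63 - 21)*(11/2) = -24 + 42*(11/2) = -24 + 231 = 207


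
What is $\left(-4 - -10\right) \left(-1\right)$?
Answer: $-6$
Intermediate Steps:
$\left(-4 - -10\right) \left(-1\right) = \left(-4 + 10\right) \left(-1\right) = 6 \left(-1\right) = -6$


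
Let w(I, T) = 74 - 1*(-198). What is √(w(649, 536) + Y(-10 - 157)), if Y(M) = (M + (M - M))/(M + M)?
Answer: √1090/2 ≈ 16.508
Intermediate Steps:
Y(M) = ½ (Y(M) = (M + 0)/((2*M)) = M*(1/(2*M)) = ½)
w(I, T) = 272 (w(I, T) = 74 + 198 = 272)
√(w(649, 536) + Y(-10 - 157)) = √(272 + ½) = √(545/2) = √1090/2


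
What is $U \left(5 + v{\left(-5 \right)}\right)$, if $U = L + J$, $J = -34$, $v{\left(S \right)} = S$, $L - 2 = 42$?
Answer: $0$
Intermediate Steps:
$L = 44$ ($L = 2 + 42 = 44$)
$U = 10$ ($U = 44 - 34 = 10$)
$U \left(5 + v{\left(-5 \right)}\right) = 10 \left(5 - 5\right) = 10 \cdot 0 = 0$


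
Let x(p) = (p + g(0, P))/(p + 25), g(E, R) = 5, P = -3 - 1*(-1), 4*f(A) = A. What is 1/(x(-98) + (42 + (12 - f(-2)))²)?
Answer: 292/867685 ≈ 0.00033653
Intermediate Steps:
f(A) = A/4
P = -2 (P = -3 + 1 = -2)
x(p) = (5 + p)/(25 + p) (x(p) = (p + 5)/(p + 25) = (5 + p)/(25 + p))
1/(x(-98) + (42 + (12 - f(-2)))²) = 1/((5 - 98)/(25 - 98) + (42 + (12 - (-2)/4))²) = 1/(-93/(-73) + (42 + (12 - 1*(-½)))²) = 1/(-1/73*(-93) + (42 + (12 + ½))²) = 1/(93/73 + (42 + 25/2)²) = 1/(93/73 + (109/2)²) = 1/(93/73 + 11881/4) = 1/(867685/292) = 292/867685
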